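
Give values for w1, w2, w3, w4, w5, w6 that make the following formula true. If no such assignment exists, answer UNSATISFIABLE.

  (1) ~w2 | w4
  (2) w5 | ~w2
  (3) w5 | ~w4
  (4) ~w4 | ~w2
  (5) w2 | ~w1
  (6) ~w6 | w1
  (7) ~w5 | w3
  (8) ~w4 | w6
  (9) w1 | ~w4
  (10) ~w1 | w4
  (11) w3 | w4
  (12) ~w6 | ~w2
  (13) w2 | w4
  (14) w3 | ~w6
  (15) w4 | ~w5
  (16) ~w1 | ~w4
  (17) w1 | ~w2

Case w2 = 0:
Unit clause (~w1) forces w1 = 0.
Unit clause (~w6) forces w6 = 0.
Unit clause (~w4) forces w4 = 0.
But (w4) is also a unit clause — contradiction.
Backtrack on w2: now try w2 = 1.
Unit clause (w4) forces w4 = 1.
But (~w4) is also a unit clause — contradiction.
Neither w2 = 1 nor w2 = 0 works.

UNSATISFIABLE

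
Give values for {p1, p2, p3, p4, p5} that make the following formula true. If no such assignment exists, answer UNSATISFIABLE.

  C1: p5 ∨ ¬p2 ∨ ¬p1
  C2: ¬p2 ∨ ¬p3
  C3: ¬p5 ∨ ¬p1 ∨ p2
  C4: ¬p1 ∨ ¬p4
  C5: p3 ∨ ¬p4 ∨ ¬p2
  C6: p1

p1: True, p2: False, p3: True, p4: False, p5: False

Unit clause (p1) forces p1 = True.
Unit clause (¬p4) forces p4 = False.
Suppose p5 = False.
Unit clause (¬p2) forces p2 = False.
All clauses hold; p3 can take either value.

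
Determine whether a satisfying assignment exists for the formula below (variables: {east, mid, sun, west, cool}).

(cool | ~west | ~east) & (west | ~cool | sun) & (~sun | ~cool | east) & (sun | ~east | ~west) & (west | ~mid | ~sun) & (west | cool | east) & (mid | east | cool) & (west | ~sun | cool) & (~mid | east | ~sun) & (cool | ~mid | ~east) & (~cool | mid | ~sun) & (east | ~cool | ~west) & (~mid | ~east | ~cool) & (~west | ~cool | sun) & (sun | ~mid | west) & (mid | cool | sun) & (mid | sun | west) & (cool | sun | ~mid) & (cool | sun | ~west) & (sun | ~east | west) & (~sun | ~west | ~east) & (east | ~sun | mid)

No

Case cool = 1:
Case west = 1:
The clause (east) is unit, so east = 1.
The clause (sun) is unit, so sun = 1.
That conflicts with the unit clause (~sun).
Backtrack on west: now try west = 0.
The clause (sun) is unit, so sun = 1.
The clause (east) is unit, so east = 1.
The clause (~mid) is unit, so mid = 0.
That conflicts with the unit clause (mid).
Either choice for west ends in contradiction.
Backtrack on cool: now try cool = 0.
Case west = 0:
The clause (east) is unit, so east = 1.
The clause (~sun) is unit, so sun = 0.
That conflicts with the unit clause (sun).
Backtrack on west: now try west = 1.
The clause (~east) is unit, so east = 0.
The clause (mid) is unit, so mid = 1.
The clause (~sun) is unit, so sun = 0.
That conflicts with the unit clause (sun).
Either choice for west ends in contradiction.
Either choice for cool ends in contradiction.
No assignment satisfies every clause.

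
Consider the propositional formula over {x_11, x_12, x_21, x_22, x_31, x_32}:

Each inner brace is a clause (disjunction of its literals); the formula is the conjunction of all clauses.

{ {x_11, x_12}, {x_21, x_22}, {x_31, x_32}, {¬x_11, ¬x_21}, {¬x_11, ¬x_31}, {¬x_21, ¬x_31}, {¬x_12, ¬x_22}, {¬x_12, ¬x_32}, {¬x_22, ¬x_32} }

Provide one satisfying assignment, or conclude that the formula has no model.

Case x_11 = True:
Unit clause (¬x_21) forces x_21 = False.
Unit clause (x_22) forces x_22 = True.
Unit clause (¬x_31) forces x_31 = False.
Unit clause (x_32) forces x_32 = True.
Now (¬x_32) is unsatisfied and unit — conflict.
Backtrack on x_11: now try x_11 = False.
Unit clause (x_12) forces x_12 = True.
Unit clause (¬x_22) forces x_22 = False.
Unit clause (x_21) forces x_21 = True.
Unit clause (¬x_31) forces x_31 = False.
Unit clause (x_32) forces x_32 = True.
Now (¬x_32) is unsatisfied and unit — conflict.
Both values of x_11 lead to a conflict.

UNSATISFIABLE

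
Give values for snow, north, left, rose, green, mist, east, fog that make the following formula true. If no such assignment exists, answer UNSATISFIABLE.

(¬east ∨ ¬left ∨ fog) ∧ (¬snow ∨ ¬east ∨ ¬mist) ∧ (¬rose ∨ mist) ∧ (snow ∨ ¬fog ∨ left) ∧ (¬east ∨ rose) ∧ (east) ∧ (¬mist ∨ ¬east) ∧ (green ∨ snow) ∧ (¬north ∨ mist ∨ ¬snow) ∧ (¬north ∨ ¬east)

Unit clause (east) forces east = True.
Unit clause (rose) forces rose = True.
Unit clause (mist) forces mist = True.
But (¬mist) is also a unit clause — contradiction.

UNSATISFIABLE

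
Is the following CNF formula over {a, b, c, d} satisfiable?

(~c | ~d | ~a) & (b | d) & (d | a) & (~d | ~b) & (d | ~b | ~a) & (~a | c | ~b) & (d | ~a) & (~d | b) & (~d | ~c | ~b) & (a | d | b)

Try b = 1.
Unit clause (~d) forces d = 0.
Unit clause (a) forces a = 1.
Now (~a) is unsatisfied and unit — conflict.
Backtrack on b: now try b = 0.
Unit clause (d) forces d = 1.
Now (~d) is unsatisfied and unit — conflict.
Both values of b lead to a conflict.
No assignment satisfies every clause.

No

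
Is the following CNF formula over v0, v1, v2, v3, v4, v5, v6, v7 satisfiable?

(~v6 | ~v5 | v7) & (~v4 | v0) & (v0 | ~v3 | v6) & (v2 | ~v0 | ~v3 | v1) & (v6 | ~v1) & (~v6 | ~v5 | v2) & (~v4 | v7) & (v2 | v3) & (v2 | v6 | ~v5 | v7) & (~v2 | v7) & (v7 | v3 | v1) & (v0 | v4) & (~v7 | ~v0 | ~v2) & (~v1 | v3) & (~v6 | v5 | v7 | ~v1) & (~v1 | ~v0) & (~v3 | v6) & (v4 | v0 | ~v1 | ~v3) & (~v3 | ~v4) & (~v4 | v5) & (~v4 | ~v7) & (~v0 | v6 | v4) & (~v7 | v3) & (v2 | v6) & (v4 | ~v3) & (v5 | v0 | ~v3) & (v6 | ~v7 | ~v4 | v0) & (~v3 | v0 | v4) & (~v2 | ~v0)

No

Try v4 = 0.
(v0) alone gives v0 = 1.
(~v1) alone gives v1 = 0.
(v6) alone gives v6 = 1.
(~v3) alone gives v3 = 0.
(v2) alone gives v2 = 1.
But (~v2) is also a unit clause — contradiction.
So v4 must be the other value — set v4 = 1.
(v0) alone gives v0 = 1.
(v7) alone gives v7 = 1.
But (~v7) is also a unit clause — contradiction.
Both values of v4 lead to a conflict.
No assignment satisfies every clause.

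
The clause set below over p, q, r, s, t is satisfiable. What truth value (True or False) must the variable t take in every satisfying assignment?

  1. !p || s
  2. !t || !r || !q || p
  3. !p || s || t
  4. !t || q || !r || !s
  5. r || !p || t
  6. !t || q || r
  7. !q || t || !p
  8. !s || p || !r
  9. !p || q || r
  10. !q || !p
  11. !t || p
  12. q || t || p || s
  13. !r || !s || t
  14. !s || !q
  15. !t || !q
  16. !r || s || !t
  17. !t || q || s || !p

Suppose t = true.
(p) alone gives p = true.
(s) alone gives s = true.
(!q) alone gives q = false.
(!r) alone gives r = false.
Now (r) is unsatisfied and unit — conflict.
So every satisfying assignment has t = False.

False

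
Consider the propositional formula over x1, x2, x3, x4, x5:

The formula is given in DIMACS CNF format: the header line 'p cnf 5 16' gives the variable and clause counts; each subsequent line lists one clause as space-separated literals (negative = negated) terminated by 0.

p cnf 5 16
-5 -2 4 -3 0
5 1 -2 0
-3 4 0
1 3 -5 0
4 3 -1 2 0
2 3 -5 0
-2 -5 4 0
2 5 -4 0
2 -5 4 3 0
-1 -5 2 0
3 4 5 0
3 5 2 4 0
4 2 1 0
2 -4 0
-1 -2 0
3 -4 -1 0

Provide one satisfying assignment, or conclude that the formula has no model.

x1 ↦ False; x2 ↦ True; x3 ↦ True; x4 ↦ True; x5 ↦ True

Branch on x3: set x3 = True.
From the singleton clause (x4), x4 = True.
From the singleton clause (x2), x2 = True.
From the singleton clause (¬x1), x1 = False.
From the singleton clause (x5), x5 = True.
All clauses are satisfied.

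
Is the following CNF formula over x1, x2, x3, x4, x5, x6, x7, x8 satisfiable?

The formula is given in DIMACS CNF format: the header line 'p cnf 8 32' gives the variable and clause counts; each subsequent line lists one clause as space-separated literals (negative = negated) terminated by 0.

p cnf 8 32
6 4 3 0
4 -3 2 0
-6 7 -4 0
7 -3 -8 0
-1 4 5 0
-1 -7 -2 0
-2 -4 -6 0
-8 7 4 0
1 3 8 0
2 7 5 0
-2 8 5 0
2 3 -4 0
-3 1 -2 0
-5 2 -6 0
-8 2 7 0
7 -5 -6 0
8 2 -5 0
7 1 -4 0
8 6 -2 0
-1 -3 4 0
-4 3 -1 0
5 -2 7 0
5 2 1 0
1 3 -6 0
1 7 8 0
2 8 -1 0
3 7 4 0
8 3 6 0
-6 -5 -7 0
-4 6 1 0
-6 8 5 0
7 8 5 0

Satisfiable

Case x6 = False:
Case x4 = True:
From the singleton clause (x1), x1 = True.
From the singleton clause (x3), x3 = True.
Case x7 = True:
From the singleton clause (¬x2), x2 = False.
From the singleton clause (x8), x8 = True.
No clause remains; x5 is free.
A satisfying assignment: x1: True, x2: False, x3: True, x4: True, x5: True, x6: False, x7: True, x8: True.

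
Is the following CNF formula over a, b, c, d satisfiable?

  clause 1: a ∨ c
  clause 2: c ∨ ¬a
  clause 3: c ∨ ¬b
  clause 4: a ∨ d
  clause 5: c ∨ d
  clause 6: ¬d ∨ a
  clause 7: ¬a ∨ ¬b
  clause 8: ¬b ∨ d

Satisfiable

Case a = True:
From the singleton clause (c), c = True.
From the singleton clause (¬b), b = False.
Every clause is now satisfied; d is unconstrained.
A satisfying assignment: a=True, b=False, c=True, d=True.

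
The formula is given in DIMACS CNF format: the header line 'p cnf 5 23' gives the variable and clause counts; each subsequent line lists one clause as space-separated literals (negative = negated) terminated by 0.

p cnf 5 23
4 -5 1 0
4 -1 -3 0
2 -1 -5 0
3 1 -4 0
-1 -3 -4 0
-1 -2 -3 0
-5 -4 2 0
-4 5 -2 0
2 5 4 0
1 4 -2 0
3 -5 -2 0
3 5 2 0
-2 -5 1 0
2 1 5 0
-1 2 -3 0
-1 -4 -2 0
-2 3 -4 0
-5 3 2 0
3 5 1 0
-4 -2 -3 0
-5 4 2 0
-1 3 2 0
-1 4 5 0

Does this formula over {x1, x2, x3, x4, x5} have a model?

No

Branch on x4: set x4 = True.
Branch on x3: set x3 = True.
Unit clause (¬x1) forces x1 = False.
Unit clause (¬x2) forces x2 = False.
Unit clause (¬x5) forces x5 = False.
Now (x5) is unsatisfied and unit — conflict.
That branch fails; take x3 = False instead.
Unit clause (x1) forces x1 = True.
Unit clause (¬x2) forces x2 = False.
Now (x2) is unsatisfied and unit — conflict.
Neither x3 = True nor x3 = False works.
That branch fails; take x4 = False instead.
Branch on x5: set x5 = False.
Unit clause (x2) forces x2 = True.
Unit clause (x1) forces x1 = True.
Now (¬x1) is unsatisfied and unit — conflict.
That branch fails; take x5 = True instead.
Unit clause (x1) forces x1 = True.
Unit clause (¬x3) forces x3 = False.
Unit clause (x2) forces x2 = True.
Now (¬x2) is unsatisfied and unit — conflict.
Neither x5 = True nor x5 = False works.
Neither x4 = True nor x4 = False works.
No assignment satisfies every clause.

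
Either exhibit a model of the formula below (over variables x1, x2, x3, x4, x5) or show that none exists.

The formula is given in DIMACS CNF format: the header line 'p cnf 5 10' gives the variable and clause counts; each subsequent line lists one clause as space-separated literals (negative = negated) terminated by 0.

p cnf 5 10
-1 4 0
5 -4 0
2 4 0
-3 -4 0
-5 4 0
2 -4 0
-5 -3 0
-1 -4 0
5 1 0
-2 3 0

Branch on x1: set x1 = False.
The clause (x5) is unit, so x5 = True.
The clause (x4) is unit, so x4 = True.
The clause (¬x3) is unit, so x3 = False.
The clause (x2) is unit, so x2 = True.
That conflicts with the unit clause (¬x2).
Backtrack on x1: now try x1 = True.
The clause (x4) is unit, so x4 = True.
That conflicts with the unit clause (¬x4).
Neither x1 = True nor x1 = False works.

UNSATISFIABLE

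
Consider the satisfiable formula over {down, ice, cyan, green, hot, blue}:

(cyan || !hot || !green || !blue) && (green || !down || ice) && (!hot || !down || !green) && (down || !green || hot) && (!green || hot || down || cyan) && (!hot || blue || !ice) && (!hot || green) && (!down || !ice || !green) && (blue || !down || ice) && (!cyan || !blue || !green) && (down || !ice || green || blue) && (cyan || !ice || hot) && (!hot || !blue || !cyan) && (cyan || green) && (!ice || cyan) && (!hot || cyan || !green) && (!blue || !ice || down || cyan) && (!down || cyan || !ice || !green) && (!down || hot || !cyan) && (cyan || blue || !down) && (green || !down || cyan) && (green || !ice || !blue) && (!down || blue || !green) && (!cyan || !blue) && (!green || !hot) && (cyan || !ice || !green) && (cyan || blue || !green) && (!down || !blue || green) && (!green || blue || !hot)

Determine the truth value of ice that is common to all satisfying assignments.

False

Suppose ice = true.
The clause (cyan) is unit, so cyan = true.
The clause (!blue) is unit, so blue = false.
The clause (!hot) is unit, so hot = false.
The clause (!down) is unit, so down = false.
The clause (!green) is unit, so green = false.
Now (green) is unsatisfied and unit — conflict.
So every satisfying assignment has ice = False.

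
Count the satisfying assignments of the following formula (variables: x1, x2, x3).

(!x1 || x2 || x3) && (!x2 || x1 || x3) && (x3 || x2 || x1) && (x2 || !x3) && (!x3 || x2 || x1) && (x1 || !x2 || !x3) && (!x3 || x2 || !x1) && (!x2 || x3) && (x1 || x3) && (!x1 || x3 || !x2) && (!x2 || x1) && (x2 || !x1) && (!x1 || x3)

1

There are 2^3 = 8 truth assignments over (x1, x2, x3).
Split on x1. With x1 = true, the clauses containing x1 are satisfied and !x1 drops from the rest; 1 of the 2^2 = 4 assignments to the other variables satisfy what remains.
With x1 = false, by the same count on the reduced clause set, 0 assignments work.
Total: 1 + 0 = 1.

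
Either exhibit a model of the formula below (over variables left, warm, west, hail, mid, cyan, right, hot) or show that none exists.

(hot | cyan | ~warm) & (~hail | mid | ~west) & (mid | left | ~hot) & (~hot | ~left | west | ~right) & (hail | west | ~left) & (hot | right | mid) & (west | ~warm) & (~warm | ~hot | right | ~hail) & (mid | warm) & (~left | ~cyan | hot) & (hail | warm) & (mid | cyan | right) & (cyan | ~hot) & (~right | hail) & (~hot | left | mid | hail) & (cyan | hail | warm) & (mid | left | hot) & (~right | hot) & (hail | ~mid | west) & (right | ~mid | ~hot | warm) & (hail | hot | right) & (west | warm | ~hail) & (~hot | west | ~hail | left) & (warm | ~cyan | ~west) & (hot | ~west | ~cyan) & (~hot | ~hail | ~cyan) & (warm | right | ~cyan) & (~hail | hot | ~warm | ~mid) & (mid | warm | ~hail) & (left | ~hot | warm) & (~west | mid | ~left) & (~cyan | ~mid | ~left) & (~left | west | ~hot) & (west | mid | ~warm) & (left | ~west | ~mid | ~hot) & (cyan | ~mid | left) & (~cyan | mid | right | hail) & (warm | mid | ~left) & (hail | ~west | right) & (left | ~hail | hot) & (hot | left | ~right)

Case west = 1:
Case hail = 1:
The clause (mid) is unit, so mid = 1.
Case cyan = 0:
The clause (~hot) is unit, so hot = 0.
The clause (~warm) is unit, so warm = 0.
The clause (~right) is unit, so right = 0.
The clause (left) is unit, so left = 1.
Every clause now holds.

left ↦ 1; warm ↦ 0; west ↦ 1; hail ↦ 1; mid ↦ 1; cyan ↦ 0; right ↦ 0; hot ↦ 0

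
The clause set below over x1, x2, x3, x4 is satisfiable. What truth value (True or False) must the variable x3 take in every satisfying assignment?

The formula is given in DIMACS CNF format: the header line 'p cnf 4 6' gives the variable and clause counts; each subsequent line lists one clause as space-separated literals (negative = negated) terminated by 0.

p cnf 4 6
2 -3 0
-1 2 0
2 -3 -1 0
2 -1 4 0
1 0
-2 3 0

Suppose x3 = False.
Unit clause (x1) forces x1 = True.
Unit clause (x2) forces x2 = True.
That conflicts with the unit clause (¬x2).
So every satisfying assignment has x3 = True.

True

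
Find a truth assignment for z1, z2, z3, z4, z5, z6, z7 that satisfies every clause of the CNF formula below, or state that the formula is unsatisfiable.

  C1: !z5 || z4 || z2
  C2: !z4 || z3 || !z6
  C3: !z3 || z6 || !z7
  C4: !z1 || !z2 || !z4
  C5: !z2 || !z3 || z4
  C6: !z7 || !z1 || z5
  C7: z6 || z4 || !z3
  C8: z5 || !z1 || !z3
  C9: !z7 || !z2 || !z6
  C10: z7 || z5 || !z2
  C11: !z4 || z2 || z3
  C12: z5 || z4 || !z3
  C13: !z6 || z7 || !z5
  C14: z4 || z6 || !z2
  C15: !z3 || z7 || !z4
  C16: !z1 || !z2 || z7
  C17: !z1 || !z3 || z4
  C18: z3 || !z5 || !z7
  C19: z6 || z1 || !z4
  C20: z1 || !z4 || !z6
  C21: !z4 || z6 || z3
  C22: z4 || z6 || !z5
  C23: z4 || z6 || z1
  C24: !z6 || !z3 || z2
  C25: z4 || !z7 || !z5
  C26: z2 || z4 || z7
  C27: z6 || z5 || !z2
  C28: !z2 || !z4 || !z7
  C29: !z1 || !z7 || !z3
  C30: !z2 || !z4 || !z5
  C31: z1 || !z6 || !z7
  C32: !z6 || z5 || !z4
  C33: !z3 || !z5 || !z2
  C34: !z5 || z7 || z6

Branch on z5: set z5 = false.
Branch on z7: set z7 = false.
From the singleton clause (!z2), z2 = false.
From the singleton clause (z4), z4 = true.
From the singleton clause (z3), z3 = true.
Now (!z3) is unsatisfied and unit — conflict.
Undo z7 and try z7 = true.
From the singleton clause (!z1), z1 = false.
From the singleton clause (!z6), z6 = false.
From the singleton clause (!z3), z3 = false.
From the singleton clause (!z4), z4 = false.
Now (z4) is unsatisfied and unit — conflict.
Neither z7 = true nor z7 = false works.
Undo z5 and try z5 = true.
Branch on z4: set z4 = true.
From the singleton clause (!z2), z2 = false.
From the singleton clause (z3), z3 = true.
From the singleton clause (z7), z7 = true.
From the singleton clause (z6), z6 = true.
Now (!z6) is unsatisfied and unit — conflict.
Undo z4 and try z4 = false.
From the singleton clause (z2), z2 = true.
From the singleton clause (!z3), z3 = false.
From the singleton clause (z6), z6 = true.
From the singleton clause (!z7), z7 = false.
Now (z7) is unsatisfied and unit — conflict.
Neither z4 = true nor z4 = false works.
Neither z5 = true nor z5 = false works.

UNSATISFIABLE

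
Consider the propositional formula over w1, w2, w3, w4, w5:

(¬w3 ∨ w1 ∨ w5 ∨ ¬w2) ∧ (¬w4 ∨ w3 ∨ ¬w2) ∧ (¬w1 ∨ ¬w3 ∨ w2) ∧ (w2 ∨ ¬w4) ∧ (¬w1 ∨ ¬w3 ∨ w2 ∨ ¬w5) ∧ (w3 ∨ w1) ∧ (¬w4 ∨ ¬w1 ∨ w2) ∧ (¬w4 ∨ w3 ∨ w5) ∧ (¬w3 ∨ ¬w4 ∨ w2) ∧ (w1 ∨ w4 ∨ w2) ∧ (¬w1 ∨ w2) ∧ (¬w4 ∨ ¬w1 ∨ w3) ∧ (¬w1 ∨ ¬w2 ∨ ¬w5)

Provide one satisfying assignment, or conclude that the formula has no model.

Suppose w2 = True.
Suppose w4 = False.
Suppose w3 = True.
Suppose w1 = True.
From the singleton clause (¬w5), w5 = False.
This assignment satisfies each clause.

w1=True, w2=True, w3=True, w4=False, w5=False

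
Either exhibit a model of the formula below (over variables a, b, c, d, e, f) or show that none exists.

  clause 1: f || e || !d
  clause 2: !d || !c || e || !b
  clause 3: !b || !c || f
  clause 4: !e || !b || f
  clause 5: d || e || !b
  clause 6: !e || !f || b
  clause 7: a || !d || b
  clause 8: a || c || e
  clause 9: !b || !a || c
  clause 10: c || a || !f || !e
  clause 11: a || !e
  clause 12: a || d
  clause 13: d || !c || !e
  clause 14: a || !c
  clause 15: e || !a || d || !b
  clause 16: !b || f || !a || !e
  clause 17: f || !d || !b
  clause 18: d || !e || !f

Case a = true:
Case b = false:
Case e = false:
Case f = true:
No clause remains; c, d are free.

a=true,  b=false,  c=true,  d=false,  e=false,  f=true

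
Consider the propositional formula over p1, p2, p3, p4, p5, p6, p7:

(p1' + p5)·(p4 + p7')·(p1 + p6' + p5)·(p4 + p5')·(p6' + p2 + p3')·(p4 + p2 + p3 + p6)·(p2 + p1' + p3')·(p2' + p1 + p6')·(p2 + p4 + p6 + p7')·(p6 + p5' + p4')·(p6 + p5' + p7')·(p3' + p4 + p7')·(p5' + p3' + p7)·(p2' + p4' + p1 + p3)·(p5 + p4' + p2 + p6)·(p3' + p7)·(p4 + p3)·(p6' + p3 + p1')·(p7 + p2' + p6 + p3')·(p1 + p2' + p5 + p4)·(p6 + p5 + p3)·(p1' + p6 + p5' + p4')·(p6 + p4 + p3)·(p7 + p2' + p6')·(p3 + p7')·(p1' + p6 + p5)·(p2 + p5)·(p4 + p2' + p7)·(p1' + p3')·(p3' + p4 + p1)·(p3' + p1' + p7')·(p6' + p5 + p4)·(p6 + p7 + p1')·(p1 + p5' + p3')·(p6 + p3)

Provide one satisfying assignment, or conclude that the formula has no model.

p1: 0; p2: 1; p3: 1; p4: 1; p5: 0; p6: 0; p7: 1

Suppose p1 = 0.
Suppose p4 = 1.
Suppose p6 = 0.
The clause (p5') is unit, so p5 = 0.
The clause (p2) is unit, so p2 = 1.
The clause (p3) is unit, so p3 = 1.
The clause (p7) is unit, so p7 = 1.
All clauses are satisfied.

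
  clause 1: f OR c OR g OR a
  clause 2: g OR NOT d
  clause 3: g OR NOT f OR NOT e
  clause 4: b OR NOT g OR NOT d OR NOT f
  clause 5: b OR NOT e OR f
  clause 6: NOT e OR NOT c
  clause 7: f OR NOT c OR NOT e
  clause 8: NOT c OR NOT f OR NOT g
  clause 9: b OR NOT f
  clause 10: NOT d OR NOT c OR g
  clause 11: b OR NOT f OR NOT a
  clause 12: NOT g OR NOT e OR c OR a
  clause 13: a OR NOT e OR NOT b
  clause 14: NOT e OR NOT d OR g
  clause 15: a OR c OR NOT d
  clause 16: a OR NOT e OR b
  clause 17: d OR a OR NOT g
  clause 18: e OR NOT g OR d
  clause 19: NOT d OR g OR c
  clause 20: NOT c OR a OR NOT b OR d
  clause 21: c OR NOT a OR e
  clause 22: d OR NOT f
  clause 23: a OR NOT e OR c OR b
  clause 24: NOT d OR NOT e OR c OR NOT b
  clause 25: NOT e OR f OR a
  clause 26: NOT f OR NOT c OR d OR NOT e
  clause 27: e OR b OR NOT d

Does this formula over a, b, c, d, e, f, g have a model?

Case g = true:
Case e = false:
Unit clause (d) forces d = true.
Unit clause (b) forces b = true.
Case c = true:
Unit clause (NOT f) forces f = false.
Every clause is now satisfied; a is unconstrained.
A satisfying assignment: a=true; b=true; c=true; d=true; e=false; f=false; g=true.

Yes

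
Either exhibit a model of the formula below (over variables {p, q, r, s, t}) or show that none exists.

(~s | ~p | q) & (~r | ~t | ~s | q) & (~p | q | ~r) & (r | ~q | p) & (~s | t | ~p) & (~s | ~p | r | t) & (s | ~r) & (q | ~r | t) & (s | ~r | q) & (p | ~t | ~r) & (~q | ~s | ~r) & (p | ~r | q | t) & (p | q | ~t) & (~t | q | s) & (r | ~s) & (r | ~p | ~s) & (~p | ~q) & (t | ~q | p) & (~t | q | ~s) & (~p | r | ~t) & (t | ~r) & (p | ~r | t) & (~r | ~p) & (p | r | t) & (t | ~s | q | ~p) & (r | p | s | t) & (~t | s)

Suppose s = 0.
From the singleton clause (~r), r = 0.
From the singleton clause (~t), t = 0.
From the singleton clause (p), p = 1.
From the singleton clause (~q), q = 0.
All clauses are satisfied.

p=1; q=0; r=0; s=0; t=0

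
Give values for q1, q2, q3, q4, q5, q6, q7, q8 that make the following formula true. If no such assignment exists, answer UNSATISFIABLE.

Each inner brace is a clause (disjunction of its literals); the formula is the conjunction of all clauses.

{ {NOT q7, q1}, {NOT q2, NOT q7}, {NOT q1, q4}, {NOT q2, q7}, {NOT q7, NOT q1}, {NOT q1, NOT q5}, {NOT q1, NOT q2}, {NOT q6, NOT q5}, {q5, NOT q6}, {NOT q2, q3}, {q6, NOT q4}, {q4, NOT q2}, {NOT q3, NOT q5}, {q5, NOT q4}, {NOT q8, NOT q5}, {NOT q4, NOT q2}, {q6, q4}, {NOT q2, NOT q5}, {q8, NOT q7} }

UNSATISFIABLE

Branch on q7: set q7 = false.
(NOT q2) alone gives q2 = false.
Branch on q1: set q1 = false.
Branch on q6: set q6 = false.
(NOT q4) alone gives q4 = false.
Now (q4) is unsatisfied and unit — conflict.
So q6 must be the other value — set q6 = true.
(NOT q5) alone gives q5 = false.
Now (q5) is unsatisfied and unit — conflict.
Either choice for q6 ends in contradiction.
So q1 must be the other value — set q1 = true.
(q4) alone gives q4 = true.
(NOT q5) alone gives q5 = false.
Now (q5) is unsatisfied and unit — conflict.
Either choice for q1 ends in contradiction.
So q7 must be the other value — set q7 = true.
(q1) alone gives q1 = true.
Now (NOT q1) is unsatisfied and unit — conflict.
Either choice for q7 ends in contradiction.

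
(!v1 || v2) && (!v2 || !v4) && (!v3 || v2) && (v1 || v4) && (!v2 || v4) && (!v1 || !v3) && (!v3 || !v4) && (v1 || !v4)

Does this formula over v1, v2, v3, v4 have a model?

Unsatisfiable

Branch on v1: set v1 = false.
(v4) alone gives v4 = true.
Now (!v4) is unsatisfied and unit — conflict.
Backtrack on v1: now try v1 = true.
(v2) alone gives v2 = true.
(!v4) alone gives v4 = false.
Now (v4) is unsatisfied and unit — conflict.
Both values of v1 lead to a conflict.
No assignment satisfies every clause.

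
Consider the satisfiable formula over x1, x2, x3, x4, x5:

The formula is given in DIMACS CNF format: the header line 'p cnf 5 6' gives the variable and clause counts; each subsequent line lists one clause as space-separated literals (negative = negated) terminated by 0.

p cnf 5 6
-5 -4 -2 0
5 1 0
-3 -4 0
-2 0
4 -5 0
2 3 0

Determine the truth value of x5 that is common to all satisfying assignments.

False

Suppose x5 = True.
(¬x2) alone gives x2 = False.
(x4) alone gives x4 = True.
(¬x3) alone gives x3 = False.
But (x3) is also a unit clause — contradiction.
So every satisfying assignment has x5 = False.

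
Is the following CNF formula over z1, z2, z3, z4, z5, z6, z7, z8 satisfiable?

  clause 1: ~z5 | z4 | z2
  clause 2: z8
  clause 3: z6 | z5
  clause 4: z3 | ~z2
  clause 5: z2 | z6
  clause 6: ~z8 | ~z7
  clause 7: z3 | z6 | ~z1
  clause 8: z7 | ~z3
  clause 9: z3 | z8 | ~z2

Yes

Unit clause (z8) forces z8 = 1.
Unit clause (~z7) forces z7 = 0.
Unit clause (~z3) forces z3 = 0.
Unit clause (~z2) forces z2 = 0.
Unit clause (z6) forces z6 = 1.
Suppose z5 = 0.
Every clause is now satisfied; z1, z4 are unconstrained.
A satisfying assignment: z1: 1,  z2: 0,  z3: 0,  z4: 1,  z5: 0,  z6: 1,  z7: 0,  z8: 1.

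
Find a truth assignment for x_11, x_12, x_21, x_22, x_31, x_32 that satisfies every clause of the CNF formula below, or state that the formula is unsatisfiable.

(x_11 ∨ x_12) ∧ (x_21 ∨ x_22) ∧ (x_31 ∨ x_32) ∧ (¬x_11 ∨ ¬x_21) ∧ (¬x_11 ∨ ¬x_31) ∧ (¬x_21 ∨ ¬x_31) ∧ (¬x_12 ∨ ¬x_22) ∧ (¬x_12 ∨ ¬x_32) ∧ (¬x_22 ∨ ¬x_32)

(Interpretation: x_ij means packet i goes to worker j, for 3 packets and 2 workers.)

UNSATISFIABLE

Try x_11 = True.
The clause (¬x_21) is unit, so x_21 = False.
The clause (x_22) is unit, so x_22 = True.
The clause (¬x_31) is unit, so x_31 = False.
The clause (x_32) is unit, so x_32 = True.
Now (¬x_32) is unsatisfied and unit — conflict.
That branch fails; take x_11 = False instead.
The clause (x_12) is unit, so x_12 = True.
The clause (¬x_22) is unit, so x_22 = False.
The clause (x_21) is unit, so x_21 = True.
The clause (¬x_31) is unit, so x_31 = False.
The clause (x_32) is unit, so x_32 = True.
Now (¬x_32) is unsatisfied and unit — conflict.
Either choice for x_11 ends in contradiction.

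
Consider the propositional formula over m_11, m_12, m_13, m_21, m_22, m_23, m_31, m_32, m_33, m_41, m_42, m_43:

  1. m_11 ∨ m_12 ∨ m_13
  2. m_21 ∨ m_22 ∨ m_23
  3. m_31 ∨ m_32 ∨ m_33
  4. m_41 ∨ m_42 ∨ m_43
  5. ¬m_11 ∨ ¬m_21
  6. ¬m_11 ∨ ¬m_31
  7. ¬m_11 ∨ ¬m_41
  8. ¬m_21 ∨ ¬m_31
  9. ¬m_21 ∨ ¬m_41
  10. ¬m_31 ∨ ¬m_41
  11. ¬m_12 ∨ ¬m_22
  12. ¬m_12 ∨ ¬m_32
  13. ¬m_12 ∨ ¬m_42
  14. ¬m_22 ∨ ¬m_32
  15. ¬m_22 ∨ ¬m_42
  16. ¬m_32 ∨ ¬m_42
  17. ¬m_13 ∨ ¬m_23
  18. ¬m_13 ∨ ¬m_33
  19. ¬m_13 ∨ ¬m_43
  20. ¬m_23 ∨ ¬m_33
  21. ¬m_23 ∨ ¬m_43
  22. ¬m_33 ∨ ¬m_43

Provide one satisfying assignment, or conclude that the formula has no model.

Case m_11 = False:
Case m_12 = True:
The clause (¬m_22) is unit, so m_22 = False.
The clause (¬m_32) is unit, so m_32 = False.
The clause (¬m_42) is unit, so m_42 = False.
Case m_21 = True:
The clause (¬m_31) is unit, so m_31 = False.
The clause (m_33) is unit, so m_33 = True.
The clause (¬m_41) is unit, so m_41 = False.
The clause (m_43) is unit, so m_43 = True.
Now (¬m_43) is unsatisfied and unit — conflict.
That branch fails; take m_21 = False instead.
The clause (m_23) is unit, so m_23 = True.
The clause (¬m_13) is unit, so m_13 = False.
The clause (¬m_33) is unit, so m_33 = False.
The clause (m_31) is unit, so m_31 = True.
The clause (¬m_41) is unit, so m_41 = False.
The clause (m_43) is unit, so m_43 = True.
Now (¬m_43) is unsatisfied and unit — conflict.
Neither m_21 = True nor m_21 = False works.
That branch fails; take m_12 = False instead.
The clause (m_13) is unit, so m_13 = True.
The clause (¬m_23) is unit, so m_23 = False.
The clause (¬m_33) is unit, so m_33 = False.
The clause (¬m_43) is unit, so m_43 = False.
Case m_21 = True:
The clause (¬m_31) is unit, so m_31 = False.
The clause (m_32) is unit, so m_32 = True.
The clause (¬m_41) is unit, so m_41 = False.
The clause (m_42) is unit, so m_42 = True.
Now (¬m_42) is unsatisfied and unit — conflict.
That branch fails; take m_21 = False instead.
The clause (m_22) is unit, so m_22 = True.
The clause (¬m_32) is unit, so m_32 = False.
The clause (m_31) is unit, so m_31 = True.
The clause (¬m_41) is unit, so m_41 = False.
The clause (m_42) is unit, so m_42 = True.
Now (¬m_42) is unsatisfied and unit — conflict.
Neither m_21 = True nor m_21 = False works.
Neither m_12 = True nor m_12 = False works.
That branch fails; take m_11 = True instead.
The clause (¬m_21) is unit, so m_21 = False.
The clause (¬m_31) is unit, so m_31 = False.
The clause (¬m_41) is unit, so m_41 = False.
Case m_22 = True:
The clause (¬m_12) is unit, so m_12 = False.
The clause (¬m_32) is unit, so m_32 = False.
The clause (m_33) is unit, so m_33 = True.
The clause (¬m_42) is unit, so m_42 = False.
The clause (m_43) is unit, so m_43 = True.
Now (¬m_43) is unsatisfied and unit — conflict.
That branch fails; take m_22 = False instead.
The clause (m_23) is unit, so m_23 = True.
The clause (¬m_13) is unit, so m_13 = False.
The clause (¬m_33) is unit, so m_33 = False.
The clause (m_32) is unit, so m_32 = True.
The clause (¬m_12) is unit, so m_12 = False.
The clause (¬m_42) is unit, so m_42 = False.
The clause (m_43) is unit, so m_43 = True.
Now (¬m_43) is unsatisfied and unit — conflict.
Neither m_22 = True nor m_22 = False works.
Neither m_11 = True nor m_11 = False works.

UNSATISFIABLE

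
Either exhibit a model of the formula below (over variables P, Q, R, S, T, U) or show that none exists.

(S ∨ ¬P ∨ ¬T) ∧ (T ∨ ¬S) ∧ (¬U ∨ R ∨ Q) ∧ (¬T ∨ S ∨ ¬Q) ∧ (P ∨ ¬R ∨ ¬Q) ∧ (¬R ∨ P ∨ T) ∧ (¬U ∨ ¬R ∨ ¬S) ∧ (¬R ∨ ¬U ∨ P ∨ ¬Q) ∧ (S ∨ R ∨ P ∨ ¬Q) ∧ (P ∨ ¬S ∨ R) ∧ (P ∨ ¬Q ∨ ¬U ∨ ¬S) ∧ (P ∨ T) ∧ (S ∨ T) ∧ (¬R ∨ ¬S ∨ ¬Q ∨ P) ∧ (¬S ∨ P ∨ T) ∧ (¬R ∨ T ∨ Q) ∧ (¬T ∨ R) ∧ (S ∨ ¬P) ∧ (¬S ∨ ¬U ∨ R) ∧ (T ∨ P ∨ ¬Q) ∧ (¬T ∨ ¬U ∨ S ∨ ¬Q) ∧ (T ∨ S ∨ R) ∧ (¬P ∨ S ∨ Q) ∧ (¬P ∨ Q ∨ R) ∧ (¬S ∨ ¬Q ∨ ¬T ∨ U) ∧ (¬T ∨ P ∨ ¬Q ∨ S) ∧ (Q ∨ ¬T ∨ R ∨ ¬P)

Case T = True:
Unit clause (R) forces R = True.
Case S = True:
Unit clause (¬U) forces U = False.
Unit clause (¬Q) forces Q = False.
No clause remains; P is free.

P=True, Q=False, R=True, S=True, T=True, U=False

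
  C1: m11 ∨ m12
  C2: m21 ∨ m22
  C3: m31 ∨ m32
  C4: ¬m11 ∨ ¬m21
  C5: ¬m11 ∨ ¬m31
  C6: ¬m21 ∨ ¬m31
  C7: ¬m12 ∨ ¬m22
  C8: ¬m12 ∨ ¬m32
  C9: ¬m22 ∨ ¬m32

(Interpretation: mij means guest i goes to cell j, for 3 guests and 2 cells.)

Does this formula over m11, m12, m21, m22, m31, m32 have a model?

No, unsatisfiable

Branch on m11: set m11 = True.
(¬m21) alone gives m21 = False.
(m22) alone gives m22 = True.
(¬m31) alone gives m31 = False.
(m32) alone gives m32 = True.
But (¬m32) is also a unit clause — contradiction.
So m11 must be the other value — set m11 = False.
(m12) alone gives m12 = True.
(¬m22) alone gives m22 = False.
(m21) alone gives m21 = True.
(¬m31) alone gives m31 = False.
(m32) alone gives m32 = True.
But (¬m32) is also a unit clause — contradiction.
Neither m11 = True nor m11 = False works.
No assignment satisfies every clause.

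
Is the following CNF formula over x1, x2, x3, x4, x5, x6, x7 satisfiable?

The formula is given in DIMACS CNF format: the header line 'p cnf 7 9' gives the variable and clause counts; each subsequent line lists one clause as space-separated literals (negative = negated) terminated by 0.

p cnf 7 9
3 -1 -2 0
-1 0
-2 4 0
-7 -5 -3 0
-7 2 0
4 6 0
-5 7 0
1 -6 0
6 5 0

Yes, satisfiable

The clause (¬x1) is unit, so x1 = False.
The clause (¬x6) is unit, so x6 = False.
The clause (x4) is unit, so x4 = True.
The clause (x5) is unit, so x5 = True.
The clause (x7) is unit, so x7 = True.
The clause (¬x3) is unit, so x3 = False.
The clause (x2) is unit, so x2 = True.
All clauses are satisfied.
A satisfying assignment: x1 ↦ False; x2 ↦ True; x3 ↦ False; x4 ↦ True; x5 ↦ True; x6 ↦ False; x7 ↦ True.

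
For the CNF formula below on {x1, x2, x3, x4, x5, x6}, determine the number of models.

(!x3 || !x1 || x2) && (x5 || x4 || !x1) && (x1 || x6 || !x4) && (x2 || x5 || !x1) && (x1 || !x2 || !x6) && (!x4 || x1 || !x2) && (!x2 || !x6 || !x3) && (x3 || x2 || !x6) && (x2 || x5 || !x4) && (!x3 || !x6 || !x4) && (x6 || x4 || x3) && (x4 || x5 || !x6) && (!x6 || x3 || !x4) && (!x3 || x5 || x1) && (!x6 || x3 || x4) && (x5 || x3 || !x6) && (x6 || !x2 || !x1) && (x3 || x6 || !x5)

3

There are 2^6 = 64 truth assignments over (x1, x2, x3, x4, x5, x6).
Split on x6. With x6 = true, the clauses containing x6 are satisfied and !x6 drops from the rest; 1 of the 2^5 = 32 assignments to the other variables satisfy what remains.
With x6 = false, by the same count on the reduced clause set, 2 assignments work.
(One model: x1=F, x2=F, x3=T, x4=F, x5=T, x6=F.)
Total: 1 + 2 = 3.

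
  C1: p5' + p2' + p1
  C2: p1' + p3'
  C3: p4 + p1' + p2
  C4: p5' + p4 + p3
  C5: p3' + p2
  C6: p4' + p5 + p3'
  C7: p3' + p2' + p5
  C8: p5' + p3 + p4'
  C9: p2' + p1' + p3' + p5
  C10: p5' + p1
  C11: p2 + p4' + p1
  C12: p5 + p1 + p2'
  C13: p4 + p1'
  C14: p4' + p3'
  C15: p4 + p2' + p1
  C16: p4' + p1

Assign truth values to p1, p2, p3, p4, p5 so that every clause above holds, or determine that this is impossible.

Try p1 = 1.
(p3') alone gives p3 = 0.
(p4) alone gives p4 = 1.
(p5') alone gives p5 = 0.
All clauses hold; p2 can take either value.

p1 ↦ 1, p2 ↦ 0, p3 ↦ 0, p4 ↦ 1, p5 ↦ 0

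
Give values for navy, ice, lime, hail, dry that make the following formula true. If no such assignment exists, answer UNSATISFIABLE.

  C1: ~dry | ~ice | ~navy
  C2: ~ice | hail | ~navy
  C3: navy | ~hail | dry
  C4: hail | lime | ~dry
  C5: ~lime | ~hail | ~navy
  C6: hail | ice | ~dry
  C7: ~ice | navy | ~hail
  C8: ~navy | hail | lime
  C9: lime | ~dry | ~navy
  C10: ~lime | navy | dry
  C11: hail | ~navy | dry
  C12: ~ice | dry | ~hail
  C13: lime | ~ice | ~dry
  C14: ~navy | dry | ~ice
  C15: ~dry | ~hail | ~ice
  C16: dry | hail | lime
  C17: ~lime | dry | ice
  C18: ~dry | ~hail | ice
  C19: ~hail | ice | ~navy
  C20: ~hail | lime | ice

Case dry = 1:
Case ice = 1:
(~navy) alone gives navy = 0.
(~hail) alone gives hail = 0.
(lime) alone gives lime = 1.
All clauses are satisfied.

navy=0; ice=1; lime=1; hail=0; dry=1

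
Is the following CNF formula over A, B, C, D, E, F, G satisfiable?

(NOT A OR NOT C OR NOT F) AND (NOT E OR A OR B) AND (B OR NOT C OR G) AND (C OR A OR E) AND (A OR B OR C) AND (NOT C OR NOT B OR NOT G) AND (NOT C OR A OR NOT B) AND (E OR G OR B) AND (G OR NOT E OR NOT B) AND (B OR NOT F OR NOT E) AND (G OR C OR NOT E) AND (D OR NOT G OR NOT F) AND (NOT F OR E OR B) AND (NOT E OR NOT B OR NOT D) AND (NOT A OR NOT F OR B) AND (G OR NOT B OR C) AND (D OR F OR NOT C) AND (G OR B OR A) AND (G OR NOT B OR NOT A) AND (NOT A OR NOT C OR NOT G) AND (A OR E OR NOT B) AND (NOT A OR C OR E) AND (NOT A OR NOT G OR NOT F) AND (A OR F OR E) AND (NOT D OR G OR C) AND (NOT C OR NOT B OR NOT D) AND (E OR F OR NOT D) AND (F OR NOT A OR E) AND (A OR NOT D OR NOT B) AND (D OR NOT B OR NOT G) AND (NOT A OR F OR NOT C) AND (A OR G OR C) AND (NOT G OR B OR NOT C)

Yes, satisfiable

Suppose A = true.
Suppose C = false.
Unit clause (E) forces E = true.
Unit clause (G) forces G = true.
Unit clause (NOT F) forces F = false.
Suppose B = false.
Every clause is now satisfied; D is unconstrained.
A satisfying assignment: A=true; B=false; C=false; D=false; E=true; F=false; G=true.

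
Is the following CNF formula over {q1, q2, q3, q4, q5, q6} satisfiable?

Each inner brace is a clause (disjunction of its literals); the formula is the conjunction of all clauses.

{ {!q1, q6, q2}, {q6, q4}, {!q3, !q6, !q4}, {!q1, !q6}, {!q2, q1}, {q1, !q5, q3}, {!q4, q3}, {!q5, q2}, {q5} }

The clause (q5) is unit, so q5 = true.
The clause (q2) is unit, so q2 = true.
The clause (q1) is unit, so q1 = true.
The clause (!q6) is unit, so q6 = false.
The clause (q4) is unit, so q4 = true.
The clause (q3) is unit, so q3 = true.
This assignment satisfies each clause.
A satisfying assignment: q1=true,  q2=true,  q3=true,  q4=true,  q5=true,  q6=false.

Satisfiable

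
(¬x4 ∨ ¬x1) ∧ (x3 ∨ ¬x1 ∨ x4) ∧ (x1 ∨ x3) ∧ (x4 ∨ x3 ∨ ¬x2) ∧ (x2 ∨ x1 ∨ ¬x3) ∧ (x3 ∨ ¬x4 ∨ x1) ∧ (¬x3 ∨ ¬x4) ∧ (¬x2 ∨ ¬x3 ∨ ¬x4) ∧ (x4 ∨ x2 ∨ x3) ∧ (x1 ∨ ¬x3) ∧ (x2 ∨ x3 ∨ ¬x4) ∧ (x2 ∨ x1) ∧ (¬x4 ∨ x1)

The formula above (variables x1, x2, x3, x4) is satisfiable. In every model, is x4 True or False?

Suppose x4 = True.
(¬x1) alone gives x1 = False.
That conflicts with the unit clause (x1).
So every satisfying assignment has x4 = False.

False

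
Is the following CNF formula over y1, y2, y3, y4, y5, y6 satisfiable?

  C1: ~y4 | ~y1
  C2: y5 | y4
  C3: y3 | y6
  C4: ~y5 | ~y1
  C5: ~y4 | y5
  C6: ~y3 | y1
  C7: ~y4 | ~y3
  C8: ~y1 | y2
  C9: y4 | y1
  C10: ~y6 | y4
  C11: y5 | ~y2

Branch on y4: set y4 = 1.
Unit clause (~y1) forces y1 = 0.
Unit clause (y5) forces y5 = 1.
Unit clause (~y3) forces y3 = 0.
Unit clause (y6) forces y6 = 1.
All clauses hold; y2 can take either value.
A satisfying assignment: y1 ↦ 0,  y2 ↦ 1,  y3 ↦ 0,  y4 ↦ 1,  y5 ↦ 1,  y6 ↦ 1.

Yes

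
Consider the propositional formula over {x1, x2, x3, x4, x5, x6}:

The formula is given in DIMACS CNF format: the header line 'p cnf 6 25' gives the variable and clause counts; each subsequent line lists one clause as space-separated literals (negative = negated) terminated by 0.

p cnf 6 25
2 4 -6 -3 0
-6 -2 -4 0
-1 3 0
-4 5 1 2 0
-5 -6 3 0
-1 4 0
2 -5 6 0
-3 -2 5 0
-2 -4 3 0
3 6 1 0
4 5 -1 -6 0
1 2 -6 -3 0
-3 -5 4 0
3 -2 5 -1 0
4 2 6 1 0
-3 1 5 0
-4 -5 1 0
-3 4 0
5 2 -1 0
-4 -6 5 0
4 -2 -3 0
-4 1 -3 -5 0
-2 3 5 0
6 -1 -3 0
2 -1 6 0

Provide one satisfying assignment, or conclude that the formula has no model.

x1: True,  x2: False,  x3: True,  x4: True,  x5: True,  x6: True

Try x1 = True.
From the singleton clause (x3), x3 = True.
From the singleton clause (x4), x4 = True.
From the singleton clause (x6), x6 = True.
From the singleton clause (¬x2), x2 = False.
From the singleton clause (x5), x5 = True.
All clauses are satisfied.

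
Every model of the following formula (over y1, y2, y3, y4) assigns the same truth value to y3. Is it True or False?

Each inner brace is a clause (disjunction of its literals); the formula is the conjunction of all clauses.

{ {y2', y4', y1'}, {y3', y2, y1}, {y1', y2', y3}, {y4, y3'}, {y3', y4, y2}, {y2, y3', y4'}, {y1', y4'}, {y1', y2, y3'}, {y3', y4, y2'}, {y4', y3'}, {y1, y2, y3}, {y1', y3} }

False

Suppose y3 = 1.
The clause (y4) is unit, so y4 = 1.
That conflicts with the unit clause (y4').
So every satisfying assignment has y3 = False.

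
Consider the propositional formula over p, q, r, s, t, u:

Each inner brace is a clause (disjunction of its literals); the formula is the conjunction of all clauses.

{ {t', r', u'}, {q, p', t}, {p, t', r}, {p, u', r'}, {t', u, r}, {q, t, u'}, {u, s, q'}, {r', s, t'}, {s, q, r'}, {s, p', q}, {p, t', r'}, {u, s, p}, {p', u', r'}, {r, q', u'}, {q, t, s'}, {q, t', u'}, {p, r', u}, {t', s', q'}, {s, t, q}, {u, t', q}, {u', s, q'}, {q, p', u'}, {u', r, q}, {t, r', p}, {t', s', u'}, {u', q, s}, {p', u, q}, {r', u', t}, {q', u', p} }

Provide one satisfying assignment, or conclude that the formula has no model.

Try t = 0.
Try q = 1.
Try u = 0.
From the singleton clause (s), s = 1.
Try p = 1.
Every clause is now satisfied; r is unconstrained.

p ↦ 1; q ↦ 1; r ↦ 0; s ↦ 1; t ↦ 0; u ↦ 0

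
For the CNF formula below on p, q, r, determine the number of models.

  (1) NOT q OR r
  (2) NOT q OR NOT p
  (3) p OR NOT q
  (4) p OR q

There are 2^3 = 8 truth assignments over (p, q, r).
Split on r. With r = true, the clauses containing r are satisfied and NOT r drops from the rest; 1 of the 2^2 = 4 assignments to the other variables satisfy what remains.
With r = false, by the same count on the reduced clause set, 1 assignment works.
Total: 1 + 1 = 2.

2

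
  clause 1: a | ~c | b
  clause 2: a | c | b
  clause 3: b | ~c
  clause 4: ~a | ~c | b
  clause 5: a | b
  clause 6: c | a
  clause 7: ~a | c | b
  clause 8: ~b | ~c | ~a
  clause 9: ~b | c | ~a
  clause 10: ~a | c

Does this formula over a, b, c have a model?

Yes, satisfiable

Suppose b = 1.
Suppose c = 1.
Unit clause (~a) forces a = 0.
Every clause now holds.
A satisfying assignment: a: 0,  b: 1,  c: 1.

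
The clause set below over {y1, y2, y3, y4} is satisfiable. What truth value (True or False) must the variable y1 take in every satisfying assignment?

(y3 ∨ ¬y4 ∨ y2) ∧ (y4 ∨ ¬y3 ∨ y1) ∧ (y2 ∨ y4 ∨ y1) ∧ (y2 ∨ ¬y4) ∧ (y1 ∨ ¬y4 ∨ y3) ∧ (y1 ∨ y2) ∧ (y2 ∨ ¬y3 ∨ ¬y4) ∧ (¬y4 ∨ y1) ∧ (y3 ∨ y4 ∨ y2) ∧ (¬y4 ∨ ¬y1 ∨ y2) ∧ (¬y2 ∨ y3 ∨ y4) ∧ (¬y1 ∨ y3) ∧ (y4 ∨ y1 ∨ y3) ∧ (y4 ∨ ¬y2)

True

Suppose y1 = False.
The clause (y2) is unit, so y2 = True.
The clause (¬y4) is unit, so y4 = False.
Now (y4) is unsatisfied and unit — conflict.
So every satisfying assignment has y1 = True.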